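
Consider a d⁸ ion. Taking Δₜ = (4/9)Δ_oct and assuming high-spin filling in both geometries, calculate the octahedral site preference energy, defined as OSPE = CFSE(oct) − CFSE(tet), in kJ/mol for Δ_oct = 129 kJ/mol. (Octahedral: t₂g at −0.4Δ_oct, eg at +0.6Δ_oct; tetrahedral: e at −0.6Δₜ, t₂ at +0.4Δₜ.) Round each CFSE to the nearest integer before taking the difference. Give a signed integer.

Octahedral (high-spin): t2g^6 e_g^2, CFSE = 6(−0.4) + 2(+0.6) = -1.2Δ_oct = -1.2 × 129 = -155 kJ/mol.
In a tetrahedral site the filling is e^4 t2^4: CFSE(tet) = -0.8Δₜ = -0.8 × (4/9)(129) = -46 kJ/mol.
OSPE = -155 − (-46) = -109 kJ/mol.

-109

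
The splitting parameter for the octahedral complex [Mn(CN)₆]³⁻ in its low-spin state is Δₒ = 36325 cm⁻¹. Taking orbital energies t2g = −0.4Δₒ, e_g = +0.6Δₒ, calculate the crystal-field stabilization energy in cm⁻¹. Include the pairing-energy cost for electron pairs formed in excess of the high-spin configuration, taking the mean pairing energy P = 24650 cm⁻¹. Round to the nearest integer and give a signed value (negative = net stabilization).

-33470

Each CN⁻ contributes -1; 6 × (-1) = -6. With overall charge -3, Mn is in the +3 oxidation state.
Mn³⁺: group 7, so d-count = 7 − 3 = 4.
Electron filling gives t2g^4 e_g^0.
CFSE(orbital) = 4×(-0.4Δₒ) + 0×(0.6Δₒ) = -1.6Δₒ; with Δₒ = 36325 cm⁻¹ that is -58120 cm⁻¹.
Pairing penalty: 1 pair vs 0 in the high-spin reference → 1 extra × P = 24650 cm⁻¹.
Net CFSE = -58120 + 24650 = -33470 cm⁻¹.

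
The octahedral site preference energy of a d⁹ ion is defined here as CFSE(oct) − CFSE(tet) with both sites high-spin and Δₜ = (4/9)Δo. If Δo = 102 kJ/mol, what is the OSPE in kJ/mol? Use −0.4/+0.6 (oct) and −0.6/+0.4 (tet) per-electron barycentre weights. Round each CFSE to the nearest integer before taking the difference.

-43

Octahedral (high-spin): t₂g⁶ eg³, CFSE = 6(−0.4) + 3(+0.6) = -0.6Δo = -0.6 × 102 = -61 kJ/mol.
Tetrahedral: e⁴ t₂⁵, CFSE = 4(−0.6) + 5(+0.4) = -0.4Δₜ = -0.4 × (4/9) × 102 = -18 kJ/mol.
OSPE = -61 − (-18) = -43 kJ/mol.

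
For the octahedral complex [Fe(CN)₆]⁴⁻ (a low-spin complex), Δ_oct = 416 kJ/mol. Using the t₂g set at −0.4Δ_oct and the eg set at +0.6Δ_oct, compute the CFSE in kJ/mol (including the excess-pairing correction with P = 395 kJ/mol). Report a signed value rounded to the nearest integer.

-208

Each CN⁻ contributes -1; 6 × (-1) = -6. With overall charge -4, Fe is in the +2 oxidation state.
Fe sits in group 8; removing 2 electrons leaves Fe²⁺ with 8 − 2 = 6 d electrons.
The d⁶ electrons fill as t₂g⁶ eg⁰.
CFSE(orbital) = 6×(-0.4Δ_oct) + 0×(0.6Δ_oct) = -2.4Δ_oct; with Δ_oct = 416 kJ/mol that is -998 kJ/mol.
Pairing penalty: 3 pairs vs 1 in the high-spin reference → 2 extra × P = 790 kJ/mol.
Combining: -998 + 790 = -208 kJ/mol.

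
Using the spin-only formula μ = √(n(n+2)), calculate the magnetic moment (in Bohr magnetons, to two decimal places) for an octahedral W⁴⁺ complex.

2.83 Bohr magnetons

W sits in group 6; removing 4 electrons leaves W⁴⁺ with 6 − 4 = 2 d electrons.
Configuration: t2g^2 e_g^0 → 2 unpaired electrons.
μ(spin-only) = √[2(2+2)] = √8 ≈ 2.83 Bohr magnetons.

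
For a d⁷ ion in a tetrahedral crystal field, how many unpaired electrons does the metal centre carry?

3

With tetrahedral geometry the complex is necessarily high-spin.
Configuration: e⁴ t₂³, giving 3 unpaired electrons.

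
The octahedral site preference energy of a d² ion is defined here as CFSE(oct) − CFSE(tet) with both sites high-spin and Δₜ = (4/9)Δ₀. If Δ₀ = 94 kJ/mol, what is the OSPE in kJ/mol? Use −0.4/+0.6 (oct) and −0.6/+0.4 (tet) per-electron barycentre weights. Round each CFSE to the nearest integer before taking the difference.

-25

Octahedral high-spin t₂g² eg⁰: CFSE = -0.8 × 94 = -75 kJ/mol.
Tetrahedral: e² t₂⁰, CFSE = 2(−0.6) + 0(+0.4) = -1.2Δₜ = -1.2 × (4/9) × 94 = -50 kJ/mol.
OSPE = CFSE(oct) − CFSE(tet) = -75 − (-50) = -25 kJ/mol.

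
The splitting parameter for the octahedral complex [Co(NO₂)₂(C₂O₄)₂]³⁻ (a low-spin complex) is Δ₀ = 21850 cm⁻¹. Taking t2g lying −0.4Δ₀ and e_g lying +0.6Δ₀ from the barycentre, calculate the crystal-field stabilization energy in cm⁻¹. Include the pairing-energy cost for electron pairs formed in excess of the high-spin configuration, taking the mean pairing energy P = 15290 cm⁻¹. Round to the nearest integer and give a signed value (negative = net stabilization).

-21860

Ligand charges: 2×(-1) from NO₂⁻ and 2×(-2) from C₂O₄²⁻ sum to -6; with overall charge -3, Co is +3.
Co sits in group 9; removing 3 electrons leaves Co³⁺ with 9 − 3 = 6 d electrons.
Electron filling gives t2g^6 e_g^0.
CFSE(orbital) = 6×(-0.4Δ₀) + 0×(0.6Δ₀) = -2.4Δ₀; with Δ₀ = 21850 cm⁻¹ that is -52440 cm⁻¹.
High-spin d⁶ would be t2g^4 e_g^2 with 1 pair; low-spin has 3, so 2 excess pairs cost +2P = +30580 cm⁻¹.
Overall CFSE = -52440 + 30580 = -21860 cm⁻¹.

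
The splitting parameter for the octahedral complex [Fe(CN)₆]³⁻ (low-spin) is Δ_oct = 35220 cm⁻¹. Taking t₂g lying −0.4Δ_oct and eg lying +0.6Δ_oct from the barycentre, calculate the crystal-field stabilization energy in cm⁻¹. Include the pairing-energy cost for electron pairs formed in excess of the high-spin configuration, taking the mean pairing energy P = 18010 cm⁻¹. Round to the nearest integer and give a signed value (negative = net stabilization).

-34420

Each CN⁻ contributes -1; 6 × (-1) = -6. With overall charge -3, Fe is in the +3 oxidation state.
Group 8 minus oxidation state +3 gives a d⁵ configuration for Fe³⁺.
Electron filling gives t₂g⁵ eg⁰.
CFSE(orbital) = 5×(-0.4Δ_oct) + 0×(0.6Δ_oct) = -2.0Δ_oct; with Δ_oct = 35220 cm⁻¹ that is -70440 cm⁻¹.
Pairing penalty: 2 pairs vs 0 in the high-spin reference → 2 extra × P = 36020 cm⁻¹.
Overall CFSE = -70440 + 36020 = -34420 cm⁻¹.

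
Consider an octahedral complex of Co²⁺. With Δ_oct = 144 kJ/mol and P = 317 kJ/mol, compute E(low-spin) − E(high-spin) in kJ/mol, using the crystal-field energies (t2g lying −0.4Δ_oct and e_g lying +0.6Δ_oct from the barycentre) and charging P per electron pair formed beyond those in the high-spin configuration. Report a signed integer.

Co sits in group 9; removing 2 electrons leaves Co²⁺ with 9 − 2 = 7 d electrons.
High-spin d⁷ fills as t2g^5 e_g^2 with CFSE 5(−0.4) + 2(+0.6) = -0.8Δ_oct = -115 kJ/mol.
For low-spin the configuration is t2g^6 e_g^1: orbital energy -1.8 × 144 = -259 kJ/mol, and 1 additional pair relative to high-spin adds 317 kJ/mol, giving 58 kJ/mol.
The difference is 58 − (-115) = 173 kJ/mol, so high-spin lies lower.

173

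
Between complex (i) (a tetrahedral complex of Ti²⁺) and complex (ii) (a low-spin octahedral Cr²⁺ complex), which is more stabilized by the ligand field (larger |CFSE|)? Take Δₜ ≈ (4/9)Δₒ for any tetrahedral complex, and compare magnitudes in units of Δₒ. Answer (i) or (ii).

(ii)

(i): Ti²⁺: group 4, so d-count = 4 − 2 = 2; With tetrahedral geometry the complex is necessarily high-spin; e² t₂⁰, CFSE = -1.2Δₜ ≈ -0.53Δₒ.
(ii): Group 6 minus oxidation state +2 gives a d⁴ configuration for Cr²⁺; t2g^4 e_g^0, CFSE = -1.6Δₒ.
So (ii) has the larger |CFSE|.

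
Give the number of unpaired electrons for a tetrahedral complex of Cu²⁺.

Cu is in group 11, so Cu²⁺ is d⁹ (11 − 2 = 9).
With tetrahedral geometry the complex is necessarily high-spin.
Configuration: e⁴ t₂⁵, giving 1 unpaired electron.

1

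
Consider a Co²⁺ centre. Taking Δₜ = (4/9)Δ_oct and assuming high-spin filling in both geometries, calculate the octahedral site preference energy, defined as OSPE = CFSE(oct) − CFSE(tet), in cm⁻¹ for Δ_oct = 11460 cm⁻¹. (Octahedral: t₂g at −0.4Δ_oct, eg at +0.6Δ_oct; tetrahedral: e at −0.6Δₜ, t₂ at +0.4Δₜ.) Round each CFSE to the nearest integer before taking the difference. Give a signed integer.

Co is in group 9, so Co²⁺ is d⁷ (9 − 2 = 7).
Octahedral (high-spin): t2g^5 e_g^2, CFSE = 5(−0.4) + 2(+0.6) = -0.8Δ_oct = -0.8 × 11460 = -9168 cm⁻¹.
Tetrahedral e^4 t2^3 gives -1.2Δₜ = -1.2 × (4/9) × 11460 = -6112 cm⁻¹.
OSPE = -9168 − (-6112) = -3056 cm⁻¹.

-3056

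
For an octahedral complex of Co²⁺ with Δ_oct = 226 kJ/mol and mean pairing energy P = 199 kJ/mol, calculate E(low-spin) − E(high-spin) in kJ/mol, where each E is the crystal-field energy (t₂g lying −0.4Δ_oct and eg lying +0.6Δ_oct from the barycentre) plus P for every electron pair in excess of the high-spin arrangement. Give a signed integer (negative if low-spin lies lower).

Co²⁺: group 9, so d-count = 9 − 2 = 7.
High-spin d⁷ fills as t₂g⁵ eg² with CFSE 5(−0.4) + 2(+0.6) = -0.8Δ_oct = -181 kJ/mol.
For low-spin the configuration is t₂g⁶ eg¹: orbital energy -1.8 × 226 = -407 kJ/mol, and 1 additional pair relative to high-spin adds 199 kJ/mol, giving -208 kJ/mol.
Thus E(LS) − E(HS) = -27 kJ/mol.

-27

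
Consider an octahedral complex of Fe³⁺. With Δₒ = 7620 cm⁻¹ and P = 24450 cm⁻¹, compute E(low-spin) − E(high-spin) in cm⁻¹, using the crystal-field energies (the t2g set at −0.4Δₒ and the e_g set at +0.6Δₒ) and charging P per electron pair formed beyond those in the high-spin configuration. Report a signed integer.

33660

Fe is in group 8, so Fe³⁺ is d⁵ (8 − 3 = 5).
High-spin: t2g^3 e_g^2, CFSE = 0.0Δₒ = 0 cm⁻¹.
For low-spin the configuration is t2g^5 e_g^0: orbital energy -2.0 × 7620 = -15240 cm⁻¹, and 2 additional pairs relative to high-spin add 48900 cm⁻¹, giving 33660 cm⁻¹.
Thus E(LS) − E(HS) = 33660 cm⁻¹.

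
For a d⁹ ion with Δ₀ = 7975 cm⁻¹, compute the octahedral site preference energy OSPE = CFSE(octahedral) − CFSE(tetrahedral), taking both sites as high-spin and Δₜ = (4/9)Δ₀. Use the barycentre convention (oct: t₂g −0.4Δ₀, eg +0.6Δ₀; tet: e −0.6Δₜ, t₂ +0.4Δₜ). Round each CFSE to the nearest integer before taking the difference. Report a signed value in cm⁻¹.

Octahedral high-spin t2g^6 e_g^3: CFSE = -0.6 × 7975 = -4785 cm⁻¹.
Tetrahedral e^4 t2^5 gives -0.4Δₜ = -0.4 × (4/9) × 7975 = -1418 cm⁻¹.
Subtracting, OSPE = -4785 − (-1418) = -3367 cm⁻¹.

-3367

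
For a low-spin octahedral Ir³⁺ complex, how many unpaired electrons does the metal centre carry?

0

Group 9 minus oxidation state +3 gives a d⁶ configuration for Ir³⁺.
Configuration: t₂g⁶ eg⁰, giving 0 unpaired electrons.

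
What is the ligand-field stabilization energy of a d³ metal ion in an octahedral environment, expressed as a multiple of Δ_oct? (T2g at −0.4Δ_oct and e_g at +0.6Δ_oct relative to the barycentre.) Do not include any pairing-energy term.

Configuration: t2g^3 e_g^0.
CFSE = 3(-0.4Δ_oct) + 0(0.6Δ_oct) = -1.2Δ_oct + 0.0Δ_oct = -1.2Δ_oct.

-1.2 Δ_oct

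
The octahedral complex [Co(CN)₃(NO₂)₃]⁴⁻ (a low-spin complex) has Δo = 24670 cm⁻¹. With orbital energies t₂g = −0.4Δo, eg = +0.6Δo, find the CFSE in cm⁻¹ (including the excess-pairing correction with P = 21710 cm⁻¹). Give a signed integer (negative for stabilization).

Ligand charges: 3×(-1) from CN⁻ and 3×(-1) from NO₂⁻ sum to -6; with overall charge -4, Co is +2.
Group 9 minus oxidation state +2 gives a d⁷ configuration for Co²⁺.
Configuration: t₂g⁶ eg¹.
The orbital stabilization is -1.8Δo = -1.8 × 24670 = -44406 cm⁻¹.
Pairing penalty: 3 pairs vs 2 in the high-spin reference → 1 extra × P = 21710 cm⁻¹.
Net CFSE = -44406 + 21710 = -22696 cm⁻¹.

-22696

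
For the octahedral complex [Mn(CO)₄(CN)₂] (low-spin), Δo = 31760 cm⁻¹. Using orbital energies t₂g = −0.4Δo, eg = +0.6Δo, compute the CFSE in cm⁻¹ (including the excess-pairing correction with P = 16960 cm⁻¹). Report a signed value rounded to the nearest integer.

-29600

Ligand charges: 4×(+0) from CO and 2×(-1) from CN⁻ sum to -2; with overall charge +0, Mn is +2.
Mn sits in group 7; removing 2 electrons leaves Mn²⁺ with 7 − 2 = 5 d electrons.
The d⁵ electrons fill as t₂g⁵ eg⁰.
CFSE(orbital) = 5×(-0.4Δo) + 0×(0.6Δo) = -2.0Δo; with Δo = 31760 cm⁻¹ that is -63520 cm⁻¹.
Relative to high-spin t₂g³ eg² (0 paired), the low-spin configuration has 2 additional pairs, contributing +2 × 16960 = +33920 cm⁻¹.
Net CFSE = -63520 + 33920 = -29600 cm⁻¹.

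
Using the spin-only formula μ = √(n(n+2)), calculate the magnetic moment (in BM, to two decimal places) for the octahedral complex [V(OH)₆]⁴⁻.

3.87 BM

Each OH⁻ contributes -1; 6 × (-1) = -6. With overall charge -4, V is in the +2 oxidation state.
V is in group 5, so V²⁺ is d³ (5 − 2 = 3).
Configuration: t₂g³ eg⁰ → 3 unpaired electrons.
μ(spin-only) = √[3(3+2)] = √15 ≈ 3.87 BM.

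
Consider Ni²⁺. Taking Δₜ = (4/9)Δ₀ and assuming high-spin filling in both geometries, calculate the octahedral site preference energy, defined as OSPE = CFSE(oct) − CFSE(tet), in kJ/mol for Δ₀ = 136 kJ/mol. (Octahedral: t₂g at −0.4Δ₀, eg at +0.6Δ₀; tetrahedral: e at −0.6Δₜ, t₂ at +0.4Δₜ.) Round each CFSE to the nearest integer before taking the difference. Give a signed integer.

-115

Ni²⁺: group 10, so d-count = 10 − 2 = 8.
In an octahedral site d⁸ (HS) is t2g^6 e_g^2, giving CFSE(oct) = -1.2Δ₀ = -163 kJ/mol.
In a tetrahedral site the filling is e^4 t2^4: CFSE(tet) = -0.8Δₜ = -0.8 × (4/9)(136) = -48 kJ/mol.
OSPE = -163 − (-48) = -115 kJ/mol.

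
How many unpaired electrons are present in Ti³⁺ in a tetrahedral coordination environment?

1

Ti³⁺: group 4, so d-count = 4 − 3 = 1.
With tetrahedral geometry the complex is necessarily high-spin.
Configuration: e^1 t2^0, giving 1 unpaired electron.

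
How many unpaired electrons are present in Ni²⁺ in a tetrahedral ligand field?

Group 10 minus oxidation state +2 gives a d⁸ configuration for Ni²⁺.
With tetrahedral geometry the complex is necessarily high-spin.
Configuration: e⁴ t₂⁴, giving 2 unpaired electrons.

2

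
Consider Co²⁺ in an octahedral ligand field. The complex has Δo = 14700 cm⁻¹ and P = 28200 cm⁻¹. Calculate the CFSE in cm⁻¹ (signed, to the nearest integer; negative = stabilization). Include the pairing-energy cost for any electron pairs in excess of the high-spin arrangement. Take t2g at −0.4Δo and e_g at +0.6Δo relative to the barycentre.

Co is in group 9, so Co²⁺ is d⁷ (9 − 2 = 7).
Δo < P, so pairing is avoided: the ground state is high-spin.
Filling d⁷ accordingly: t2g^5 e_g^2.
Orbital CFSE = -0.8Δo = -0.8 × 14700 = -11760 cm⁻¹.
High-spin has no excess pairs, so no pairing correction applies.

-11760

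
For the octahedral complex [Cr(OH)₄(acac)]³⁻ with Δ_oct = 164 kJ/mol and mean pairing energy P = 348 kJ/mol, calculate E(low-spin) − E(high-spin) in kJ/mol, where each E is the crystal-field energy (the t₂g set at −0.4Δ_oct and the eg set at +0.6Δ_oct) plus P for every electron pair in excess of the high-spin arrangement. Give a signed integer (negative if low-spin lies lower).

184

Ligand charges: 4×(-1) from OH⁻ and 1×(-1) from acac⁻ sum to -5; with overall charge -3, Cr is +2.
Cr²⁺: group 6, so d-count = 6 − 2 = 4.
In the high-spin limit (t₂g³ eg¹) the orbital term is -0.6Δ_oct = -98 kJ/mol, with no excess pairing.
Low-spin t₂g⁴ eg⁰ gives -1.6Δ_oct = -262 kJ/mol, but forming 1 extra pair costs 1P = 348 kJ/mol, so E(LS) = -262 + 348 = 86 kJ/mol.
Thus E(LS) − E(HS) = 184 kJ/mol.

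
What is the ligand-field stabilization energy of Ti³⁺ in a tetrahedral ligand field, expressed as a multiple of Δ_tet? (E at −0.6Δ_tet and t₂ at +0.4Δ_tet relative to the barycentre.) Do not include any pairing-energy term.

Ti is in group 4, so Ti³⁺ is d¹ (4 − 3 = 1).
Tetrahedral fields are weak (Δₜ ≈ 4/9 Δₒ), so electrons fill high-spin.
Configuration: e¹ t₂⁰.
CFSE = 1(-0.6Δ_tet) + 0(0.4Δ_tet) = -0.6Δ_tet + 0.0Δ_tet = -0.6Δ_tet.

-0.6 Δ_tet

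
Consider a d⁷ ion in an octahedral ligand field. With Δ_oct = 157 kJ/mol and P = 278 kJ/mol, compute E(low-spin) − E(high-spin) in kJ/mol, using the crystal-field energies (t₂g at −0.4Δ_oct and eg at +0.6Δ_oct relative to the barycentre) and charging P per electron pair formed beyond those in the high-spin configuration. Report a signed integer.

In the high-spin limit (t₂g⁵ eg²) the orbital term is -0.8Δ_oct = -126 kJ/mol, with no excess pairing.
For low-spin the configuration is t₂g⁶ eg¹: orbital energy -1.8 × 157 = -283 kJ/mol, and 1 additional pair relative to high-spin adds 278 kJ/mol, giving -5 kJ/mol.
Thus E(LS) − E(HS) = 121 kJ/mol.

121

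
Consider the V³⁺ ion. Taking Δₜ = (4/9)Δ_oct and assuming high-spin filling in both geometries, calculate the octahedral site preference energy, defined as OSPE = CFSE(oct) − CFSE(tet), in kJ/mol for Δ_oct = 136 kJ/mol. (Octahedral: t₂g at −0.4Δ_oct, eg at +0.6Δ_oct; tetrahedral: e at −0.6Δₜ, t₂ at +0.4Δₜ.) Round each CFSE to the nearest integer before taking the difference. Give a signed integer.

V³⁺: group 5, so d-count = 5 − 3 = 2.
Octahedral (high-spin): t₂g² eg⁰, CFSE = 2(−0.4) + 0(+0.6) = -0.8Δ_oct = -0.8 × 136 = -109 kJ/mol.
Tetrahedral e² t₂⁰ gives -1.2Δₜ = -1.2 × (4/9) × 136 = -73 kJ/mol.
Subtracting, OSPE = -109 − (-73) = -36 kJ/mol.

-36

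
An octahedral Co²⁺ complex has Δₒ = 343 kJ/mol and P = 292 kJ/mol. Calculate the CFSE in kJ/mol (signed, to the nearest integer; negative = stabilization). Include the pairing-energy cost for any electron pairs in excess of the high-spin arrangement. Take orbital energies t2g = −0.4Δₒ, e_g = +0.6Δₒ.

Co sits in group 9; removing 2 electrons leaves Co²⁺ with 9 − 2 = 7 d electrons.
Δₒ > P, so pairing is preferred: the ground state is low-spin.
Configuration: t2g^6 e_g^1.
Orbital CFSE = -1.8Δₒ = -1.8 × 343 = -617 kJ/mol.
Excess pairs vs high-spin: 3 − 2 = 1; pairing cost = +292 kJ/mol.
Net CFSE = -617 + 292 = -325 kJ/mol.

-325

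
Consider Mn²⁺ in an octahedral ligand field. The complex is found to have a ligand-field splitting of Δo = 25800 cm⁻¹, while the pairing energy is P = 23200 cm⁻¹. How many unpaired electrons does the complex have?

Mn²⁺: group 7, so d-count = 7 − 2 = 5.
With Δo > P the complex is low-spin.
Configuration: t₂g⁵ eg⁰.
Unpaired electrons: 1.

1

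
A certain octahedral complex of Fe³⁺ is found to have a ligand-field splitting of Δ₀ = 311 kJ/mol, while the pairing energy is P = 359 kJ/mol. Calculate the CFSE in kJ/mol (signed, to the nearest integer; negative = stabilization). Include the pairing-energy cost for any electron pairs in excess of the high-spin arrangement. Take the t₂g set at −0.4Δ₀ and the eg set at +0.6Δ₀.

0

Fe³⁺: group 8, so d-count = 8 − 3 = 5.
Here Δ₀ < P (311 < 359), so the high-spin state is favoured.
Configuration: t₂g³ eg².
Orbital CFSE = 0.0Δ₀ = 0.0 × 311 = 0 kJ/mol.
High-spin has no excess pairs, so no pairing correction applies.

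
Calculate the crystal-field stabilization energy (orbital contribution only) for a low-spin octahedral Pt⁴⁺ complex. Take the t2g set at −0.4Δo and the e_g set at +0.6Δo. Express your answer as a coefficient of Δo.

Pt sits in group 10; removing 4 electrons leaves Pt⁴⁺ with 10 − 4 = 6 d electrons.
Configuration: t2g^6 e_g^0.
CFSE = 6(-0.4Δo) + 0(0.6Δo) = -2.4Δo + 0.0Δo = -2.4Δo.

-2.4 Δo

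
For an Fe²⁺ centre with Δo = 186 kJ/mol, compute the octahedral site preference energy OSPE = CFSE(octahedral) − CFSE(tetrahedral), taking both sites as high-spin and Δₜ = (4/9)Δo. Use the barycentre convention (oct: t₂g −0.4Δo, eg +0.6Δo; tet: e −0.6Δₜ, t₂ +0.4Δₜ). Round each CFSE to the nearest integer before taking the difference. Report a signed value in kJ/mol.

Fe²⁺: group 8, so d-count = 8 − 2 = 6.
Octahedral high-spin t₂g⁴ eg²: CFSE = -0.4 × 186 = -74 kJ/mol.
Tetrahedral e³ t₂³ gives -0.6Δₜ = -0.6 × (4/9) × 186 = -50 kJ/mol.
OSPE = -74 − (-50) = -24 kJ/mol.

-24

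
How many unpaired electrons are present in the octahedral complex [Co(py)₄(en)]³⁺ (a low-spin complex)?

Ligand charges: 4×(+0) from py and 1×(+0) from en sum to +0; with overall charge +3, Co is +3.
Group 9 minus oxidation state +3 gives a d⁶ configuration for Co³⁺.
Configuration: t₂g⁶ eg⁰, giving 0 unpaired electrons.

0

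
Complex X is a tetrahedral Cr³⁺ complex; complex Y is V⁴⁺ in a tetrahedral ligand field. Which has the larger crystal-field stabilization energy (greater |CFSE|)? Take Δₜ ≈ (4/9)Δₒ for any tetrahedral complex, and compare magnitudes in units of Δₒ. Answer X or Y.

X: Group 6 minus oxidation state +3 gives a d³ configuration for Cr³⁺; With tetrahedral geometry the complex is necessarily high-spin; e² t₂¹, CFSE = -0.8Δₜ ≈ -0.36Δₒ.
Y: V⁴⁺: group 5, so d-count = 5 − 4 = 1; With tetrahedral geometry the complex is necessarily high-spin; e^1 t2^0, CFSE = -0.6Δₜ ≈ -0.27Δₒ.
So X has the larger |CFSE|.

X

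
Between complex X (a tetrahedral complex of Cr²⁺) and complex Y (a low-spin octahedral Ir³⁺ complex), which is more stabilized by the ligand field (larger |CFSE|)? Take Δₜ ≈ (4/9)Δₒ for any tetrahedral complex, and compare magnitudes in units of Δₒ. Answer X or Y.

Y

X: Cr sits in group 6; removing 2 electrons leaves Cr²⁺ with 6 − 2 = 4 d electrons; Tetrahedral fields are weak (Δₜ ≈ 4/9 Δₒ), so electrons fill high-spin; e² t₂², CFSE = -0.4Δₜ ≈ -0.18Δₒ.
Y: Ir³⁺: group 9, so d-count = 9 − 3 = 6; t₂g⁶ eg⁰, CFSE = -2.4Δₒ.
So Y has the larger |CFSE|.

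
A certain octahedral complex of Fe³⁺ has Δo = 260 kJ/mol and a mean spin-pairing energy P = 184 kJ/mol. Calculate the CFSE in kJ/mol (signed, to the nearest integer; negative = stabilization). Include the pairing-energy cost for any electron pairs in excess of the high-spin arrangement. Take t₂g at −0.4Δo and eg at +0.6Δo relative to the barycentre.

-152

Group 8 minus oxidation state +3 gives a d⁵ configuration for Fe³⁺.
With Δo > P the complex is low-spin.
Filling d⁵ accordingly: t₂g⁵ eg⁰.
Orbital CFSE = -2.0Δo = -2.0 × 260 = -520 kJ/mol.
Excess pairs vs high-spin: 2 − 0 = 2; pairing cost = +368 kJ/mol.
Net CFSE = -520 + 368 = -152 kJ/mol.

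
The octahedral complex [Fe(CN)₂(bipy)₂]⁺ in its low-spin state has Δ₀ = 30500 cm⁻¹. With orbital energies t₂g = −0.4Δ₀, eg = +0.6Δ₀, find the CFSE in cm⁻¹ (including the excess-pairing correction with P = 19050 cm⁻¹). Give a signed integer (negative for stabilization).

-22900

Ligand charges: 2×(-1) from CN⁻ and 2×(+0) from bipy sum to -2; with overall charge +1, Fe is +3.
Group 8 minus oxidation state +3 gives a d⁵ configuration for Fe³⁺.
Electron filling gives t₂g⁵ eg⁰.
The orbital stabilization is -2.0Δ₀ = -2.0 × 30500 = -61000 cm⁻¹.
Relative to high-spin t₂g³ eg² (0 paired), the low-spin configuration has 2 additional pairs, contributing +2 × 19050 = +38100 cm⁻¹.
Combining: -61000 + 38100 = -22900 cm⁻¹.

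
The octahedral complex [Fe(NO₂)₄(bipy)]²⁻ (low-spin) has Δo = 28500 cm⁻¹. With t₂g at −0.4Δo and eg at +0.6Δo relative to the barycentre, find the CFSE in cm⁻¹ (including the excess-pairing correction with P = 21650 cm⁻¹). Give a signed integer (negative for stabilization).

-25100

Ligand charges: 4×(-1) from NO₂⁻ and 1×(+0) from bipy sum to -4; with overall charge -2, Fe is +2.
Group 8 minus oxidation state +2 gives a d⁶ configuration for Fe²⁺.
Electron filling gives t₂g⁶ eg⁰.
Orbital CFSE = 6(-0.4) + 0(0.6) = -2.4Δo = -2.4 × 28500 = -68400 cm⁻¹.
High-spin d⁶ would be t₂g⁴ eg² with 1 pair; low-spin has 3, so 2 excess pairs cost +2P = +43300 cm⁻¹.
Overall CFSE = -68400 + 43300 = -25100 cm⁻¹.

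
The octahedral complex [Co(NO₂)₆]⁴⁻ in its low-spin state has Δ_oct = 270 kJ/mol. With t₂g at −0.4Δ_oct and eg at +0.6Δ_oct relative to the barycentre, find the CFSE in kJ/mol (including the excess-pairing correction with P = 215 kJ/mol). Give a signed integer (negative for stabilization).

-271

Each NO₂⁻ contributes -1; 6 × (-1) = -6. With overall charge -4, Co is in the +2 oxidation state.
Co is in group 9, so Co²⁺ is d⁷ (9 − 2 = 7).
Electron filling gives t₂g⁶ eg¹.
Orbital CFSE = 6(-0.4) + 1(0.6) = -1.8Δ_oct = -1.8 × 270 = -486 kJ/mol.
High-spin d⁷ would be t₂g⁵ eg² with 2 pairs; low-spin has 3, so 1 excess pair costs +1P = +215 kJ/mol.
Combining: -486 + 215 = -271 kJ/mol.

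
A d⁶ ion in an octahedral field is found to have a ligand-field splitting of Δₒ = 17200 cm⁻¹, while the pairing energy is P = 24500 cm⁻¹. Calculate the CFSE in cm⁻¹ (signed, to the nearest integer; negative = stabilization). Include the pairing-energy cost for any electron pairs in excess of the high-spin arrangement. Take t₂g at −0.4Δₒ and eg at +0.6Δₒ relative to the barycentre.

-6880

Since Δₒ = 17200 cm⁻¹ < P = 24500 cm⁻¹, the complex adopts the high-spin configuration.
Filling d⁶ accordingly: t₂g⁴ eg².
Orbital CFSE = -0.4Δₒ = -0.4 × 17200 = -6880 cm⁻¹.
High-spin has no excess pairs, so no pairing correction applies.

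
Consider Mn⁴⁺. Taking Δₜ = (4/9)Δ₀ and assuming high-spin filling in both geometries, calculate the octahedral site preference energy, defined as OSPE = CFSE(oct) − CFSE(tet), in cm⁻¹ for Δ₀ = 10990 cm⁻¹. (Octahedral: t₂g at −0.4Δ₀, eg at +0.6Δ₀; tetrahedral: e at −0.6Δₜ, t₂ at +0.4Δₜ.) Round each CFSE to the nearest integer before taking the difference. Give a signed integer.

-9280

Mn is in group 7, so Mn⁴⁺ is d³ (7 − 4 = 3).
Octahedral high-spin t2g^3 e_g^0: CFSE = -1.2 × 10990 = -13188 cm⁻¹.
Tetrahedral e^2 t2^1 gives -0.8Δₜ = -0.8 × (4/9) × 10990 = -3908 cm⁻¹.
Subtracting, OSPE = -13188 − (-3908) = -9280 cm⁻¹.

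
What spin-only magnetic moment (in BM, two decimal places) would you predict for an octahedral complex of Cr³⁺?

3.87 BM

Cr³⁺: group 6, so d-count = 6 − 3 = 3.
Configuration: t2g^3 e_g^0 → 3 unpaired electrons.
μ(spin-only) = √[3(3+2)] = √15 ≈ 3.87 BM.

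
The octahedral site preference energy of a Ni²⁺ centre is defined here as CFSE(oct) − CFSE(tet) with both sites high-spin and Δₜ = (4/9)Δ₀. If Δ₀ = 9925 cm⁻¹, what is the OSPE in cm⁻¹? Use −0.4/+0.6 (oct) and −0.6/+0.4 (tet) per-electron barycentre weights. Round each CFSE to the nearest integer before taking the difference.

Ni²⁺: group 10, so d-count = 10 − 2 = 8.
In an octahedral site d⁸ (HS) is t₂g⁶ eg², giving CFSE(oct) = -1.2Δ₀ = -11910 cm⁻¹.
Tetrahedral e⁴ t₂⁴ gives -0.8Δₜ = -0.8 × (4/9) × 9925 = -3529 cm⁻¹.
OSPE = CFSE(oct) − CFSE(tet) = -11910 − (-3529) = -8381 cm⁻¹.

-8381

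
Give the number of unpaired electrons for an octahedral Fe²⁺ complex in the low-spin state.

0

Fe²⁺: group 8, so d-count = 8 − 2 = 6.
Configuration: t₂g⁶ eg⁰, giving 0 unpaired electrons.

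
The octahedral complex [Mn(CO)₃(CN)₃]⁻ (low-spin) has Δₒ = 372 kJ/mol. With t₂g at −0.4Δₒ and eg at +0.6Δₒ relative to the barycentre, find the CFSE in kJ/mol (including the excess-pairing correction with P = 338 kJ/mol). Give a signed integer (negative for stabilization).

Ligand charges: 3×(+0) from CO and 3×(-1) from CN⁻ sum to -3; with overall charge -1, Mn is +2.
Mn sits in group 7; removing 2 electrons leaves Mn²⁺ with 7 − 2 = 5 d electrons.
Configuration: t₂g⁵ eg⁰.
Orbital CFSE = 5(-0.4) + 0(0.6) = -2.0Δₒ = -2.0 × 372 = -744 kJ/mol.
Relative to high-spin t₂g³ eg² (0 paired), the low-spin configuration has 2 additional pairs, contributing +2 × 338 = +676 kJ/mol.
Net CFSE = -744 + 676 = -68 kJ/mol.

-68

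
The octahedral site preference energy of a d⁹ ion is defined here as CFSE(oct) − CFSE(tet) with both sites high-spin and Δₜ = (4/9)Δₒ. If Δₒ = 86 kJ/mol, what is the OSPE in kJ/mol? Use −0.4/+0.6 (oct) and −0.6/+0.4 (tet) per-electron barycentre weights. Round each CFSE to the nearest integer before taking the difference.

In an octahedral site d⁹ (HS) is t2g^6 e_g^3, giving CFSE(oct) = -0.6Δₒ = -52 kJ/mol.
Tetrahedral e^4 t2^5 gives -0.4Δₜ = -0.4 × (4/9) × 86 = -15 kJ/mol.
OSPE = CFSE(oct) − CFSE(tet) = -52 − (-15) = -37 kJ/mol.

-37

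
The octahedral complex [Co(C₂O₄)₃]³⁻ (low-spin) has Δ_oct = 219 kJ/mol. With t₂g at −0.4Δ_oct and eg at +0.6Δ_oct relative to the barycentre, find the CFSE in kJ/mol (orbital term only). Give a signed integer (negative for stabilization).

-526

Each C₂O₄²⁻ contributes -2; 3 × (-2) = -6. With overall charge -3, Co is in the +3 oxidation state.
Co³⁺: group 9, so d-count = 9 − 3 = 6.
The d⁶ electrons fill as t₂g⁶ eg⁰.
CFSE(orbital) = 6×(-0.4Δ_oct) + 0×(0.6Δ_oct) = -2.4Δ_oct; with Δ_oct = 219 kJ/mol that is -526 kJ/mol.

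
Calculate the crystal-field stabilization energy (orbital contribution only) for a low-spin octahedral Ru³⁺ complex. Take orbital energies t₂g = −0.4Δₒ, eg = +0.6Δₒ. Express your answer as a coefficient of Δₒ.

Group 8 minus oxidation state +3 gives a d⁵ configuration for Ru³⁺.
Configuration: t₂g⁵ eg⁰.
CFSE = 5(-0.4Δₒ) + 0(0.6Δₒ) = -2.0Δₒ + 0.0Δₒ = -2.0Δₒ.

-2.0 Δₒ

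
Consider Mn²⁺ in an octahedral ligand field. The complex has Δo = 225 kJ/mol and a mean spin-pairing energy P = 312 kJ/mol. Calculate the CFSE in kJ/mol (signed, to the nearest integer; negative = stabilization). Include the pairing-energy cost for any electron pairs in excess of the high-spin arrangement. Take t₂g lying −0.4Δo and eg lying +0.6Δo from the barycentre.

Mn²⁺: group 7, so d-count = 7 − 2 = 5.
Here Δo < P (225 < 312), so the high-spin state is favoured.
That gives t₂g³ eg².
Orbital CFSE = 0.0Δo = 0.0 × 225 = 0 kJ/mol.
High-spin has no excess pairs, so no pairing correction applies.

0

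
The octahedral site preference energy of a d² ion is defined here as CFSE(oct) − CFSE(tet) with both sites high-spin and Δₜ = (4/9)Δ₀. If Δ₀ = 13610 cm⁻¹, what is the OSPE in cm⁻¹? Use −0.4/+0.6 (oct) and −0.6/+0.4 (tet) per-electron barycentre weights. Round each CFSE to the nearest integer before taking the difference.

Octahedral (high-spin): t₂g² eg⁰, CFSE = 2(−0.4) + 0(+0.6) = -0.8Δ₀ = -0.8 × 13610 = -10888 cm⁻¹.
Tetrahedral e² t₂⁰ gives -1.2Δₜ = -1.2 × (4/9) × 13610 = -7259 cm⁻¹.
OSPE = CFSE(oct) − CFSE(tet) = -10888 − (-7259) = -3629 cm⁻¹.

-3629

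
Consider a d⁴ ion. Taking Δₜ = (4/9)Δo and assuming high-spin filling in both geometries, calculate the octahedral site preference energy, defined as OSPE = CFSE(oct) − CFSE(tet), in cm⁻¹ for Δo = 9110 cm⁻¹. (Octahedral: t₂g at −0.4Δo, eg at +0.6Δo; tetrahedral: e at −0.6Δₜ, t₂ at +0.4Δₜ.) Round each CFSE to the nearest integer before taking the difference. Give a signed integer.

In an octahedral site d⁴ (HS) is t₂g³ eg¹, giving CFSE(oct) = -0.6Δo = -5466 cm⁻¹.
Tetrahedral: e² t₂², CFSE = 2(−0.6) + 2(+0.4) = -0.4Δₜ = -0.4 × (4/9) × 9110 = -1620 cm⁻¹.
OSPE = CFSE(oct) − CFSE(tet) = -5466 − (-1620) = -3846 cm⁻¹.

-3846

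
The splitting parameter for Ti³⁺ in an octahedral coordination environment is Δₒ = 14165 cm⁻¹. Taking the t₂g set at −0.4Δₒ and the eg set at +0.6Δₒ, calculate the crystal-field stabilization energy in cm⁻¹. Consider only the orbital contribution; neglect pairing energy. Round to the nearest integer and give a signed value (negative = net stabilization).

-5666

Ti sits in group 4; removing 3 electrons leaves Ti³⁺ with 4 − 3 = 1 d electrons.
Configuration: t₂g¹ eg⁰.
CFSE(orbital) = 1×(-0.4Δₒ) + 0×(0.6Δₒ) = -0.4Δₒ; with Δₒ = 14165 cm⁻¹ that is -5666 cm⁻¹.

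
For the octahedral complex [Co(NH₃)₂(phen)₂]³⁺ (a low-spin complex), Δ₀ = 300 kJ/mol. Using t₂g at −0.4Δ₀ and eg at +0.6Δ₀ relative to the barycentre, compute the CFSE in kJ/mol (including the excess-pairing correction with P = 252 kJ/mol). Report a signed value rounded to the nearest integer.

-216

Ligand charges: 2×(+0) from NH₃ and 2×(+0) from phen sum to +0; with overall charge +3, Co is +3.
Co is in group 9, so Co³⁺ is d⁶ (9 − 3 = 6).
Configuration: t₂g⁶ eg⁰.
Orbital CFSE = 6(-0.4) + 0(0.6) = -2.4Δ₀ = -2.4 × 300 = -720 kJ/mol.
Pairing penalty: 3 pairs vs 1 in the high-spin reference → 2 extra × P = 504 kJ/mol.
Net CFSE = -720 + 504 = -216 kJ/mol.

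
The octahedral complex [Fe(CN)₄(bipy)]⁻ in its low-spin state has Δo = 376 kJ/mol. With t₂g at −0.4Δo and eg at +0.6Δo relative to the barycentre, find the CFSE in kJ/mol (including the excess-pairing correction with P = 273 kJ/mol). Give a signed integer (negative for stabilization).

Ligand charges: 4×(-1) from CN⁻ and 1×(+0) from bipy sum to -4; with overall charge -1, Fe is +3.
Fe is in group 8, so Fe³⁺ is d⁵ (8 − 3 = 5).
Configuration: t₂g⁵ eg⁰.
Orbital CFSE = 5(-0.4) + 0(0.6) = -2.0Δo = -2.0 × 376 = -752 kJ/mol.
High-spin d⁵ would be t₂g³ eg² with 0 pairs; low-spin has 2, so 2 excess pairs cost +2P = +546 kJ/mol.
Net CFSE = -752 + 546 = -206 kJ/mol.

-206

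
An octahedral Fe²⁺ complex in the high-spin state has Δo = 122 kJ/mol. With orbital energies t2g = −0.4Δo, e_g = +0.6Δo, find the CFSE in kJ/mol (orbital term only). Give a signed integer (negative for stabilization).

-49

Fe²⁺: group 8, so d-count = 8 − 2 = 6.
Electron filling gives t2g^4 e_g^2.
The orbital stabilization is -0.4Δo = -0.4 × 122 = -49 kJ/mol.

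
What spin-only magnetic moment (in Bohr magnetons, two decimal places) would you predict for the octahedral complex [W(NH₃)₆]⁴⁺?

2.83 Bohr magnetons

NH₃ is neutral, so the +4 overall charge sits on W: oxidation state +4.
W⁴⁺: group 6, so d-count = 6 − 4 = 2.
Configuration: t₂g² eg⁰ → 2 unpaired electrons.
μ(spin-only) = √[2(2+2)] = √8 ≈ 2.83 Bohr magnetons.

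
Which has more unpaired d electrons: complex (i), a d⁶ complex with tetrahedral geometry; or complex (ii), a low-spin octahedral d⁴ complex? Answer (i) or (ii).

(i)

(i): Tetrahedral splitting is small, so the complex is high-spin; e³ t₂³ → 4 unpaired.
(ii): t2g^4 e_g^0 → 2 unpaired.
So (i) has more unpaired electrons.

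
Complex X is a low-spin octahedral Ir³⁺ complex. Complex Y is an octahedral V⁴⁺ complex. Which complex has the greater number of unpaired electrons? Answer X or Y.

Y

X: Ir³⁺: group 9, so d-count = 9 − 3 = 6; t2g^6 e_g^0 → 0 unpaired.
Y: V is in group 5, so V⁴⁺ is d¹ (5 − 4 = 1); For octahedral d¹ the high- and low-spin configurations coincide; t2g^1 e_g^0 → 1 unpaired.
So Y has more unpaired electrons.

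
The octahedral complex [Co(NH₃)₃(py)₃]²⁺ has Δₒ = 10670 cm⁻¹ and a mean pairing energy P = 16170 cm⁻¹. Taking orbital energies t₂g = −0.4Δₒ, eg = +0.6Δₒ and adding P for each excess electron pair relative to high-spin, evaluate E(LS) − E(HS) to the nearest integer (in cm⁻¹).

5500

Ligand charges: 3×(+0) from NH₃ and 3×(+0) from py sum to +0; with overall charge +2, Co is +2.
Co²⁺: group 9, so d-count = 9 − 2 = 7.
In the high-spin limit (t₂g⁵ eg²) the orbital term is -0.8Δₒ = -8536 cm⁻¹, with no excess pairing.
For low-spin the configuration is t₂g⁶ eg¹: orbital energy -1.8 × 10670 = -19206 cm⁻¹, and 1 additional pair relative to high-spin adds 16170 cm⁻¹, giving -3036 cm⁻¹.
E(LS) − E(HS) = -3036 − (-8536) = 5500 cm⁻¹.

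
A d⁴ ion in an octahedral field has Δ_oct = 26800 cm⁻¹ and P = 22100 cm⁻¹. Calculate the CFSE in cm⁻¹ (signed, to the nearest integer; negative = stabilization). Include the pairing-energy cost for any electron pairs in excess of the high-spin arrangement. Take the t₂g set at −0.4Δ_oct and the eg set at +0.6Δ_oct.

With Δ_oct > P the complex is low-spin.
That gives t₂g⁴ eg⁰.
Orbital CFSE = -1.6Δ_oct = -1.6 × 26800 = -42880 cm⁻¹.
Excess pairs vs high-spin: 1 − 0 = 1; pairing cost = +22100 cm⁻¹.
Net CFSE = -42880 + 22100 = -20780 cm⁻¹.

-20780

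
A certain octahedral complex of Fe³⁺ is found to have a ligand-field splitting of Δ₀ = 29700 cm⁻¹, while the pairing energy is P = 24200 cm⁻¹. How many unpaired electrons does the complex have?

Fe³⁺: group 8, so d-count = 8 − 3 = 5.
Δ₀ > P, so pairing is preferred: the ground state is low-spin.
Filling d⁵ accordingly: t2g^5 e_g^0.
Unpaired electrons: 1.

1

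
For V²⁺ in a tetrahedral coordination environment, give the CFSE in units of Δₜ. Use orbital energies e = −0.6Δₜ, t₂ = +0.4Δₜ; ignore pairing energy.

Group 5 minus oxidation state +2 gives a d³ configuration for V²⁺.
Tetrahedral splitting is small, so the complex is high-spin.
Configuration: e² t₂¹.
CFSE = 2(-0.6Δₜ) + 1(0.4Δₜ) = -1.2Δₜ + 0.4Δₜ = -0.8Δₜ.

-0.8 Δₜ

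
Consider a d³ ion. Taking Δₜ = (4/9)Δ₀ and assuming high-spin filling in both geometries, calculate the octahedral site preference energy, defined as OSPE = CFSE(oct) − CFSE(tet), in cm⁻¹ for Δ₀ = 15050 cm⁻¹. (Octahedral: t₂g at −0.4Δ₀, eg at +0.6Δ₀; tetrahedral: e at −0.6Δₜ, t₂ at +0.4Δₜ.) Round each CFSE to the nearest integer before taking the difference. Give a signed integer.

Octahedral high-spin t₂g³ eg⁰: CFSE = -1.2 × 15050 = -18060 cm⁻¹.
In a tetrahedral site the filling is e² t₂¹: CFSE(tet) = -0.8Δₜ = -0.8 × (4/9)(15050) = -5351 cm⁻¹.
OSPE = CFSE(oct) − CFSE(tet) = -18060 − (-5351) = -12709 cm⁻¹.

-12709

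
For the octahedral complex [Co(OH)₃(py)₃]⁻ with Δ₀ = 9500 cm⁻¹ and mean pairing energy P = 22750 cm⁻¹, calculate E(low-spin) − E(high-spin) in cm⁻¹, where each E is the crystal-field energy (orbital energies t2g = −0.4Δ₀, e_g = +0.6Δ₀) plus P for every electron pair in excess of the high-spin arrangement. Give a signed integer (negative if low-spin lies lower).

Ligand charges: 3×(-1) from OH⁻ and 3×(+0) from py sum to -3; with overall charge -1, Co is +2.
Co sits in group 9; removing 2 electrons leaves Co²⁺ with 9 − 2 = 7 d electrons.
In the high-spin limit (t2g^5 e_g^2) the orbital term is -0.8Δ₀ = -7600 cm⁻¹, with no excess pairing.
For low-spin the configuration is t2g^6 e_g^1: orbital energy -1.8 × 9500 = -17100 cm⁻¹, and 1 additional pair relative to high-spin adds 22750 cm⁻¹, giving 5650 cm⁻¹.
The difference is 5650 − (-7600) = 13250 cm⁻¹, so high-spin lies lower.

13250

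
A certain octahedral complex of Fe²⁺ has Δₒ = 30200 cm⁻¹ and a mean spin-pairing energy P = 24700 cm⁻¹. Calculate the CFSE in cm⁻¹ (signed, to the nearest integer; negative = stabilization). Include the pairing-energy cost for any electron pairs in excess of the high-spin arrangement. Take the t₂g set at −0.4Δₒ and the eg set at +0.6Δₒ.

Fe is in group 8, so Fe²⁺ is d⁶ (8 − 2 = 6).
Since Δₒ = 30200 cm⁻¹ > P = 24700 cm⁻¹, the complex adopts the low-spin configuration.
Filling d⁶ accordingly: t₂g⁶ eg⁰.
Orbital CFSE = -2.4Δₒ = -2.4 × 30200 = -72480 cm⁻¹.
Excess pairs vs high-spin: 3 − 1 = 2; pairing cost = +49400 cm⁻¹.
Net CFSE = -72480 + 49400 = -23080 cm⁻¹.

-23080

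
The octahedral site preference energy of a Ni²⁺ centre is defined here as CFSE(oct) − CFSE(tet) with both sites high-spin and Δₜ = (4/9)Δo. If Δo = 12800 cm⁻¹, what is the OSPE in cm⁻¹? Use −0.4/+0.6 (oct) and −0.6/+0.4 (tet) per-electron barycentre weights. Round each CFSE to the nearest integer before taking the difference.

-10809

Ni²⁺: group 10, so d-count = 10 − 2 = 8.
In an octahedral site d⁸ (HS) is t2g^6 e_g^2, giving CFSE(oct) = -1.2Δo = -15360 cm⁻¹.
Tetrahedral: e^4 t2^4, CFSE = 4(−0.6) + 4(+0.4) = -0.8Δₜ = -0.8 × (4/9) × 12800 = -4551 cm⁻¹.
OSPE = CFSE(oct) − CFSE(tet) = -15360 − (-4551) = -10809 cm⁻¹.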